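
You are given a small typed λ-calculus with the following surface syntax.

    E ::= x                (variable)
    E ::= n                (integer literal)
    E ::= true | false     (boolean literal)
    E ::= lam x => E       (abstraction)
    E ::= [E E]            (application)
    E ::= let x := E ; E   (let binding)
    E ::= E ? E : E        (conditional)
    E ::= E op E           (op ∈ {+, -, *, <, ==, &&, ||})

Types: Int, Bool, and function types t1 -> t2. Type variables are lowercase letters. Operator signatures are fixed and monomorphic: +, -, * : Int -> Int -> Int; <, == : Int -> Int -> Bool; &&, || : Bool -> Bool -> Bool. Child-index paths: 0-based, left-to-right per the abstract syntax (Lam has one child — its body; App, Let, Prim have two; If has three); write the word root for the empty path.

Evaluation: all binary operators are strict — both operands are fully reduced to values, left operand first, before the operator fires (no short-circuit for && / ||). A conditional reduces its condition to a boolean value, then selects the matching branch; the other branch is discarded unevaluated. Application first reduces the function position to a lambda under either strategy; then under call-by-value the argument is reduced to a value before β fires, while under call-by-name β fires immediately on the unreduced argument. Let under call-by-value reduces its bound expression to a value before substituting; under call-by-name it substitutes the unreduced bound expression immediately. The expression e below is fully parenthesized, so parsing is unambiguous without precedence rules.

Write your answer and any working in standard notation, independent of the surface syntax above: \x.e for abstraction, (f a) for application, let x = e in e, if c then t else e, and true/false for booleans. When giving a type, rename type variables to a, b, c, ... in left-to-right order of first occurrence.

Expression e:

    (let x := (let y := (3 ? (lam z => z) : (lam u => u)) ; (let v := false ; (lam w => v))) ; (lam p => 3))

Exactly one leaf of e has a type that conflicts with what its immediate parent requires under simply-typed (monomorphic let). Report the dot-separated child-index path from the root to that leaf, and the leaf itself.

Answer: 0.0.0 : 3

Working:
  unify Int ~ Bool
  FAIL: mismatch Int ~ Bool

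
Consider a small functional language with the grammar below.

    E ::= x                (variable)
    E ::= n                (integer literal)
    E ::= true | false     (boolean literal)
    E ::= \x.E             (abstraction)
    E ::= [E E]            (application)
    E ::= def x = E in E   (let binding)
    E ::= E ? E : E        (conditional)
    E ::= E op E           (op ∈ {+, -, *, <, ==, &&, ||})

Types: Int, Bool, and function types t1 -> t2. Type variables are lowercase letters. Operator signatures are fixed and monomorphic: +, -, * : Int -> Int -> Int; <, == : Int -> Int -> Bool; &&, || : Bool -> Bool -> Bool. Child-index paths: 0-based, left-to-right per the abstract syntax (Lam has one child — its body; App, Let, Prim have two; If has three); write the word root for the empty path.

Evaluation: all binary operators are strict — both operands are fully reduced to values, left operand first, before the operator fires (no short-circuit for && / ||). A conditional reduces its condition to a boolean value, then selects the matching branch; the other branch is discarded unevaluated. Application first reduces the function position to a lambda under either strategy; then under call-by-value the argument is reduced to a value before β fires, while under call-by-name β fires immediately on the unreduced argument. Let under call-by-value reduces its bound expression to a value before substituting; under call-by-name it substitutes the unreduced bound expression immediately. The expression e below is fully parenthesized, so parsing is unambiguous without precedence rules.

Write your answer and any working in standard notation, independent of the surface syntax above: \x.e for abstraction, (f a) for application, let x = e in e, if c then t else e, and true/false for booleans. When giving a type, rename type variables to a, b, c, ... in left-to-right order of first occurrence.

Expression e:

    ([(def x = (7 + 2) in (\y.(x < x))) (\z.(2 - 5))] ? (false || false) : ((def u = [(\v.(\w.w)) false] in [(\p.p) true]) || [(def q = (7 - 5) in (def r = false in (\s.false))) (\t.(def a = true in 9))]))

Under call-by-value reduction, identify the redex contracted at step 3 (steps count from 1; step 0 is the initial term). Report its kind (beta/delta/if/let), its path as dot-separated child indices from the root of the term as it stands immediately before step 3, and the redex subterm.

Derivation:
step 0: (if ((let x = (7 + 2) in (\y.(x < x))) (\z.(2 - 5))) then (false || false) else ((let u = ((\v.(\w.w)) false) in ((\p.p) true)) || ((let q = (7 - 5) in (let r = false in (\s.false))) (\t.(let a = true in 9)))))
step 1: [delta@0.0.0] (if ((let x = 9 in (\y.(x < x))) (\z.(2 - 5))) then (false || false) else ((let u = ((\v.(\w.w)) false) in ((\p.p) true)) || ((let q = (7 - 5) in (let r = false in (\s.false))) (\t.(let a = true in 9)))))
step 2: [let@0.0] (if ((\y.(9 < 9)) (\z.(2 - 5))) then (false || false) else ((let u = ((\v.(\w.w)) false) in ((\p.p) true)) || ((let q = (7 - 5) in (let r = false in (\s.false))) (\t.(let a = true in 9)))))
step 3: [beta@0] (if (9 < 9) then (false || false) else ((let u = ((\v.(\w.w)) false) in ((\p.p) true)) || ((let q = (7 - 5) in (let r = false in (\s.false))) (\t.(let a = true in 9)))))

Answer: beta at 0 : ((\y.(9 < 9)) (\z.(2 - 5)))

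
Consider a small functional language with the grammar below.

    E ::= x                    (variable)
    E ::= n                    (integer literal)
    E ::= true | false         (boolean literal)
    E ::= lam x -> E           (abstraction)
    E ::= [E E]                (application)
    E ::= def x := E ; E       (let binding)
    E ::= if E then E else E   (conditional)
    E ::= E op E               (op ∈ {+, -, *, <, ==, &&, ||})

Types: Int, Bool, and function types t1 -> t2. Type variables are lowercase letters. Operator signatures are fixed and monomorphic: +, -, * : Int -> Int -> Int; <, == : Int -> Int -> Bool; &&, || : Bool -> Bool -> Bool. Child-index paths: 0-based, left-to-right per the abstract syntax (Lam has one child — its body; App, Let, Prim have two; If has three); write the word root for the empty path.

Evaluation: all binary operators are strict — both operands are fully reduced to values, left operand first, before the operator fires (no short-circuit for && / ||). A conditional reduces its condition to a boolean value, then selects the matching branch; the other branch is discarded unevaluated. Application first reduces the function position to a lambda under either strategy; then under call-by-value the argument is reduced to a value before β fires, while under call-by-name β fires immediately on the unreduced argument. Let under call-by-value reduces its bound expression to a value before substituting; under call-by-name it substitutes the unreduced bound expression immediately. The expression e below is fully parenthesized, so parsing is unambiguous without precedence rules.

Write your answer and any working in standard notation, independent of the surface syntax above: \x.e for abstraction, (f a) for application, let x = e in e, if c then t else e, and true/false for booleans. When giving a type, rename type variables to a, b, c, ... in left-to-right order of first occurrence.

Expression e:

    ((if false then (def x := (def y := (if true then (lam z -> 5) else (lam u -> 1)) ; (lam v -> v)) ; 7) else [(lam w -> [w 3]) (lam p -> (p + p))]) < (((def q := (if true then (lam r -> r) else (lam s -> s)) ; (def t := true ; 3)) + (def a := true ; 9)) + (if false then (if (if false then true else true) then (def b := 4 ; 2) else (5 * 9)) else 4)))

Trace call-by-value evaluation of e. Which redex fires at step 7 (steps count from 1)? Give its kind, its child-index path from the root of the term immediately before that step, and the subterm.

Answer: let at 1.0.0 : (let t = true in 3)

Working:
step 0: ((if false then (let x = (let y = (if true then (\z.5) else (\u.1)) in (\v.v)) in 7) else ((\w.(w 3)) (\p.(p + p)))) < (((let q = (if true then (\r.r) else (\s.s)) in (let t = true in 3)) + (let a = true in 9)) + (if false then (if (if false then true else true) then (let b = 4 in 2) else (5 * 9)) else 4)))
step 1: [if@0] (((\w.(w 3)) (\p.(p + p))) < (((let q = (if true then (\r.r) else (\s.s)) in (let t = true in 3)) + (let a = true in 9)) + (if false then (if (if false then true else true) then (let b = 4 in 2) else (5 * 9)) else 4)))
step 2: [beta@0] (((\p.(p + p)) 3) < (((let q = (if true then (\r.r) else (\s.s)) in (let t = true in 3)) + (let a = true in 9)) + (if false then (if (if false then true else true) then (let b = 4 in 2) else (5 * 9)) else 4)))
step 3: [beta@0] ((3 + 3) < (((let q = (if true then (\r.r) else (\s.s)) in (let t = true in 3)) + (let a = true in 9)) + (if false then (if (if false then true else true) then (let b = 4 in 2) else (5 * 9)) else 4)))
step 4: [delta@0] (6 < (((let q = (if true then (\r.r) else (\s.s)) in (let t = true in 3)) + (let a = true in 9)) + (if false then (if (if false then true else true) then (let b = 4 in 2) else (5 * 9)) else 4)))
step 5: [if@1.0.0.0] (6 < (((let q = (\r.r) in (let t = true in 3)) + (let a = true in 9)) + (if false then (if (if false then true else true) then (let b = 4 in 2) else (5 * 9)) else 4)))
step 6: [let@1.0.0] (6 < (((let t = true in 3) + (let a = true in 9)) + (if false then (if (if false then true else true) then (let b = 4 in 2) else (5 * 9)) else 4)))
step 7: [let@1.0.0] (6 < ((3 + (let a = true in 9)) + (if false then (if (if false then true else true) then (let b = 4 in 2) else (5 * 9)) else 4)))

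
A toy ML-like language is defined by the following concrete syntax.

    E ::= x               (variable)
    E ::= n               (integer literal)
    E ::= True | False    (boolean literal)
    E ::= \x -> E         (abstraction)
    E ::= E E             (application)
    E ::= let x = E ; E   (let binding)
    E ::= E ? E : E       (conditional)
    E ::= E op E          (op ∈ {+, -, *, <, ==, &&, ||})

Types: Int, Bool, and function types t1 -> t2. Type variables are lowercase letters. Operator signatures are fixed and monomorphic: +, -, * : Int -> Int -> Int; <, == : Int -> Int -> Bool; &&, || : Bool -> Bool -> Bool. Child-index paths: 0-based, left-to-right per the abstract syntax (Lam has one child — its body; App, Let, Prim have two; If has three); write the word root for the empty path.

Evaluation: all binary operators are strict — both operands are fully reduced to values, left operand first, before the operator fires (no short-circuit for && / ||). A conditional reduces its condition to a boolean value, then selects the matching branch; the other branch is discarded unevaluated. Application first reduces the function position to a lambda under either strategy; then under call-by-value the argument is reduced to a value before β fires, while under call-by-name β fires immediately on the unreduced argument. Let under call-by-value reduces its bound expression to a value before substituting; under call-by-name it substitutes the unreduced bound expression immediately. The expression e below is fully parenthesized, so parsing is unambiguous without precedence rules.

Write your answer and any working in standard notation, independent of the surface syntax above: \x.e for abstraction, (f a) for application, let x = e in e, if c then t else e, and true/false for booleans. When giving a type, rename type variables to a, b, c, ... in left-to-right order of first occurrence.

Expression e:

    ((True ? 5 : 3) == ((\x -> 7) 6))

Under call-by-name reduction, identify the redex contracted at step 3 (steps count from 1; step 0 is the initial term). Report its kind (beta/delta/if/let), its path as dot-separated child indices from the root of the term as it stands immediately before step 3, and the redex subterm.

Derivation:
step 0: ((if true then 5 else 3) == ((\x.7) 6))
step 1: [if@0] (5 == ((\x.7) 6))
step 2: [beta@1] (5 == 7)
step 3: [delta@root] false

Answer: delta at root : (5 == 7)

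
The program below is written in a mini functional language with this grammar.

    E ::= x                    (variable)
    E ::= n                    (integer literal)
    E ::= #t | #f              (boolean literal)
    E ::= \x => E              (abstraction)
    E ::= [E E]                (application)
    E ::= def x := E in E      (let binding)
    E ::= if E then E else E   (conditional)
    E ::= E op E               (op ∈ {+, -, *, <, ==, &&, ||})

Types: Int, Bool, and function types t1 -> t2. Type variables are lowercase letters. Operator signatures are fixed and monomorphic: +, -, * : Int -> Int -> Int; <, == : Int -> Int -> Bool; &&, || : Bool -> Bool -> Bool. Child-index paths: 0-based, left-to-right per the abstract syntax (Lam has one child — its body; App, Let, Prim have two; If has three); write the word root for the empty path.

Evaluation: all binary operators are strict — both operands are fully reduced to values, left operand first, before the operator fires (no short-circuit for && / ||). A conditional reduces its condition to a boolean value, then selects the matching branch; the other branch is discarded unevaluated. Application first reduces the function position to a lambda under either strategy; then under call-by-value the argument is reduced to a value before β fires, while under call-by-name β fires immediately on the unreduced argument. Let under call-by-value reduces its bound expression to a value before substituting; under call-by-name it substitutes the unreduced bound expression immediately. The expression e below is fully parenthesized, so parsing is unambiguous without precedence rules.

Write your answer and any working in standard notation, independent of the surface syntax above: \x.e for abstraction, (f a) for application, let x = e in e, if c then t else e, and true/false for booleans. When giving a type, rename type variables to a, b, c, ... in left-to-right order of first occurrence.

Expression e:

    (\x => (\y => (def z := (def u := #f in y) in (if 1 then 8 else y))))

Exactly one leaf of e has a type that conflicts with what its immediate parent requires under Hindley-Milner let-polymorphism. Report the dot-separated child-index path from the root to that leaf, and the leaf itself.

Working:
let u : Bool
y : b
let z : b
  unify Int ~ Bool
  FAIL: mismatch Int ~ Bool

Answer: 0.0.1.0 : 1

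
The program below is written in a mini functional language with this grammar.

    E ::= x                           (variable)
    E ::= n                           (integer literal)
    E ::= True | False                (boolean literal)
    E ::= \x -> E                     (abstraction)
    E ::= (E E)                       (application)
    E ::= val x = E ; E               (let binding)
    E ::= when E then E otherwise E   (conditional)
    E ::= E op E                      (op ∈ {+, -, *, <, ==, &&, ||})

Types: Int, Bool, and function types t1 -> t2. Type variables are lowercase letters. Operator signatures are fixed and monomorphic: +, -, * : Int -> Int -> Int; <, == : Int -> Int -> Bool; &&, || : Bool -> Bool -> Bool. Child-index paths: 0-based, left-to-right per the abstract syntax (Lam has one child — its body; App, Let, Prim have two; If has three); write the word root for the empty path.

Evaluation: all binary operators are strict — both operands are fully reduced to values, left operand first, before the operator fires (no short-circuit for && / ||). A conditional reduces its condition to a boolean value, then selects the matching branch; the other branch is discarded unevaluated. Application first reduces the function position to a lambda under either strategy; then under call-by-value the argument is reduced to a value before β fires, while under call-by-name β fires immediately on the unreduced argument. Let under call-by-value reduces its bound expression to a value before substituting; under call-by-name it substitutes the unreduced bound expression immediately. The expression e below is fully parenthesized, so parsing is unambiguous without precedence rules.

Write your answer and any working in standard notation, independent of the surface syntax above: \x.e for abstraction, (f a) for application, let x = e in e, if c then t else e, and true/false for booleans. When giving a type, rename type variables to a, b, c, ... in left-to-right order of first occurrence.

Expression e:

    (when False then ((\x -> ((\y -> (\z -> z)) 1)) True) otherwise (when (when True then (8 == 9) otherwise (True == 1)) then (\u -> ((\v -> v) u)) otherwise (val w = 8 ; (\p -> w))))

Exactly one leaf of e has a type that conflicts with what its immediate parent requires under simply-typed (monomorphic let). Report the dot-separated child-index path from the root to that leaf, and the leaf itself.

Trace:
  unify Bool ~ Bool
z : c
\z._ : c -> c
\y._ : b -> c -> c
  unify b -> c -> c ~ Int -> d
  unify b ~ Int
  unify c -> c ~ d
_ _ : c -> c
\x._ : a -> c -> c
  unify a -> c -> c ~ Bool -> e
  unify a ~ Bool
  unify c -> c ~ e
_ _ : c -> c
  unify Bool ~ Bool
  unify Int ~ Int
  unify Int ~ Int
  unify Bool ~ Int
  FAIL: mismatch Bool ~ Int

Answer: 2.0.2.0 : true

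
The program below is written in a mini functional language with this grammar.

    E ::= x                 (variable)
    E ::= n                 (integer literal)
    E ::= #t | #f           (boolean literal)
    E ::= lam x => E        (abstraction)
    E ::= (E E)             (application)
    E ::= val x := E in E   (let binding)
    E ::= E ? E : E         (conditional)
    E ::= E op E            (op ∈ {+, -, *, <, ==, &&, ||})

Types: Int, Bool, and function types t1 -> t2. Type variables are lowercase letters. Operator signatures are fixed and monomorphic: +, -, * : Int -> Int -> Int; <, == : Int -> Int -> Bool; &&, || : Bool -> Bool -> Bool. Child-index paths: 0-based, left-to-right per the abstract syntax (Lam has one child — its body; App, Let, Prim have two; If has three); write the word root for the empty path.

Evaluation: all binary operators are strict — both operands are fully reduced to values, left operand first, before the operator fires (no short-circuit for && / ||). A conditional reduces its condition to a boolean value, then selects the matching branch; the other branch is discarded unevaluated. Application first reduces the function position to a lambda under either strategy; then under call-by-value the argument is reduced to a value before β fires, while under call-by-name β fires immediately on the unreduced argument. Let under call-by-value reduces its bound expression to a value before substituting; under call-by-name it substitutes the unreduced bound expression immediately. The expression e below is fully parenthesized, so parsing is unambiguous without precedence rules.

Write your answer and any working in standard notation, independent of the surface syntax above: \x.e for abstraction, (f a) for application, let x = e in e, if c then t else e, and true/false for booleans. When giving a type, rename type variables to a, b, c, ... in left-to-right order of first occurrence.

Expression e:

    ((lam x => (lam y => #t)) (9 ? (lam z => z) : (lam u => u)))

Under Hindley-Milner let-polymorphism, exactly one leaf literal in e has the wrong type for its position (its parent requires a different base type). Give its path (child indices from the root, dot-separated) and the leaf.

Answer: 1.0 : 9

Trace:
\y._ : b -> Bool
\x._ : a -> b -> Bool
  unify Int ~ Bool
  FAIL: mismatch Int ~ Bool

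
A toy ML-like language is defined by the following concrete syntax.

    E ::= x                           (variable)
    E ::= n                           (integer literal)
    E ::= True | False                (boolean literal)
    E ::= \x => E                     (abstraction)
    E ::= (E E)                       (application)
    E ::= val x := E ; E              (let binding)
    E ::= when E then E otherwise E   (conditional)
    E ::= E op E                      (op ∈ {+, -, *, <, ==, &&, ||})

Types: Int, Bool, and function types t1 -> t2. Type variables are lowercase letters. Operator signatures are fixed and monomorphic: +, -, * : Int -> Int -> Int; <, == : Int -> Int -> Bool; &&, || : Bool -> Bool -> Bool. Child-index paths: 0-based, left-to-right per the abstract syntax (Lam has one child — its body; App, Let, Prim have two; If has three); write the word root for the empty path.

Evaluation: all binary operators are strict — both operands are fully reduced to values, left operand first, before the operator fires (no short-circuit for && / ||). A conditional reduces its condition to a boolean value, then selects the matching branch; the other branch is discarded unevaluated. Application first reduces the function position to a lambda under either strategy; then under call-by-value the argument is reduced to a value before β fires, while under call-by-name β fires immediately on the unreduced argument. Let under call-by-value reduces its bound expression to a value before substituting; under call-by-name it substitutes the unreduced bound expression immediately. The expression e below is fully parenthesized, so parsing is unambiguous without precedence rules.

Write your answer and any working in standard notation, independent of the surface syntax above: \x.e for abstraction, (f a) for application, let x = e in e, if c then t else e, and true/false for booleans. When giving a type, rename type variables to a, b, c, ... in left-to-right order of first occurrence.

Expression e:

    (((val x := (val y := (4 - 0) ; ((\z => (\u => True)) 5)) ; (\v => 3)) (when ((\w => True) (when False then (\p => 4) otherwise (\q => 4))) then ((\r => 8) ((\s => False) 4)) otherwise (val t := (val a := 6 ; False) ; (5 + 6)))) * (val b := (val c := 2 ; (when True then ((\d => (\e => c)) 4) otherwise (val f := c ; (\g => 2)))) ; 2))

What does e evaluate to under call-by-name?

Answer: 6

Trace:
step 0: (((let x = (let y = (4 - 0) in ((\z.(\u.true)) 5)) in (\v.3)) (if ((\w.true) (if false then (\p.4) else (\q.4))) then ((\r.8) ((\s.false) 4)) else (let t = (let a = 6 in false) in (5 + 6)))) * (let b = (let c = 2 in (if true then ((\d.(\e.c)) 4) else (let f = c in (\g.2)))) in 2))
step 1: [let@0.0] (((\v.3) (if ((\w.true) (if false then (\p.4) else (\q.4))) then ((\r.8) ((\s.false) 4)) else (let t = (let a = 6 in false) in (5 + 6)))) * (let b = (let c = 2 in (if true then ((\d.(\e.c)) 4) else (let f = c in (\g.2)))) in 2))
step 2: [beta@0] (3 * (let b = (let c = 2 in (if true then ((\d.(\e.c)) 4) else (let f = c in (\g.2)))) in 2))
step 3: [let@1] (3 * 2)
step 4: [delta@root] 6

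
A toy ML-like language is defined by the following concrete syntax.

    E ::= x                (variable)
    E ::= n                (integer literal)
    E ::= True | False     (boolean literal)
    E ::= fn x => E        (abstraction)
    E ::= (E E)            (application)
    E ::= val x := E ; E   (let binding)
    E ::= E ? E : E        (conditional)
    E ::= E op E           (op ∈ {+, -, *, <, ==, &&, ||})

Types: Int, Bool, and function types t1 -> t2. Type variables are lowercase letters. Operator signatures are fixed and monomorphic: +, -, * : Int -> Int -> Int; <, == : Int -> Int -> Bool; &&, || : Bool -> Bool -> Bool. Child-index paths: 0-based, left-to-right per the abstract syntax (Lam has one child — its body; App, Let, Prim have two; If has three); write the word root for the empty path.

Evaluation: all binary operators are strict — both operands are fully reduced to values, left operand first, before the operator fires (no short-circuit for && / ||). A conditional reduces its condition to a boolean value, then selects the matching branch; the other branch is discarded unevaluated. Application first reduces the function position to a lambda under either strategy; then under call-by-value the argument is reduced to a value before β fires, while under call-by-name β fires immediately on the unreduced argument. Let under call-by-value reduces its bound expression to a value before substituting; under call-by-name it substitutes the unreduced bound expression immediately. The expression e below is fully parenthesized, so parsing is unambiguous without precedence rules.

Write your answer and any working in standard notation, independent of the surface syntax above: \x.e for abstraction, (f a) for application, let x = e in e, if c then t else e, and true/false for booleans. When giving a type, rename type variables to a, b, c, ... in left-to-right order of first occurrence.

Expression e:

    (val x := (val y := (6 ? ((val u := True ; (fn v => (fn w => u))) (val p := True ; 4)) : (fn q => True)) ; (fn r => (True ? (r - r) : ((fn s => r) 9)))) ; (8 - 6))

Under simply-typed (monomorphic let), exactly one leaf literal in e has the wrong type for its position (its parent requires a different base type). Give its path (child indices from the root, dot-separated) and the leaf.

Working:
  unify Int ~ Bool
  FAIL: mismatch Int ~ Bool

Answer: 0.0.0 : 6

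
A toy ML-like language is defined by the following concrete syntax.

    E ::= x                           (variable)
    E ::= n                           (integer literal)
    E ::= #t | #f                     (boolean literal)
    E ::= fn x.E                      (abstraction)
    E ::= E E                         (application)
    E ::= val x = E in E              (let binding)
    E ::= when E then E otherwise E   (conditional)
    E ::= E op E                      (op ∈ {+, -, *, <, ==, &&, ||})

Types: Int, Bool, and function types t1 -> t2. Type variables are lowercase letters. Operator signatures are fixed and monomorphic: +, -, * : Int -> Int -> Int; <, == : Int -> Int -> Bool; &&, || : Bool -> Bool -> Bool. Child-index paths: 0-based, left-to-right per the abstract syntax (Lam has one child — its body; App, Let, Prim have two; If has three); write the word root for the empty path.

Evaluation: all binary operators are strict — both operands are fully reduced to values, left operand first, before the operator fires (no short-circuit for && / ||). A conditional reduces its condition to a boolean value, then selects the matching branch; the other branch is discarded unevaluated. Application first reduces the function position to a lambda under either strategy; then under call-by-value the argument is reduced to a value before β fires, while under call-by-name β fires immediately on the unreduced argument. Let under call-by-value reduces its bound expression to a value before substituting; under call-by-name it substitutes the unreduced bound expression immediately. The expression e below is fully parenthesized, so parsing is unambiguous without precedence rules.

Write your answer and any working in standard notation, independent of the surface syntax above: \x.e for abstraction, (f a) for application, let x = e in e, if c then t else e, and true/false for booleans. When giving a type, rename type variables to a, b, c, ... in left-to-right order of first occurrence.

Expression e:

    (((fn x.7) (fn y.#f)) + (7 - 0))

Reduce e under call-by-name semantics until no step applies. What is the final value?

Answer: 14

Derivation:
step 0: (((\x.7) (\y.false)) + (7 - 0))
step 1: [beta@0] (7 + (7 - 0))
step 2: [delta@1] (7 + 7)
step 3: [delta@root] 14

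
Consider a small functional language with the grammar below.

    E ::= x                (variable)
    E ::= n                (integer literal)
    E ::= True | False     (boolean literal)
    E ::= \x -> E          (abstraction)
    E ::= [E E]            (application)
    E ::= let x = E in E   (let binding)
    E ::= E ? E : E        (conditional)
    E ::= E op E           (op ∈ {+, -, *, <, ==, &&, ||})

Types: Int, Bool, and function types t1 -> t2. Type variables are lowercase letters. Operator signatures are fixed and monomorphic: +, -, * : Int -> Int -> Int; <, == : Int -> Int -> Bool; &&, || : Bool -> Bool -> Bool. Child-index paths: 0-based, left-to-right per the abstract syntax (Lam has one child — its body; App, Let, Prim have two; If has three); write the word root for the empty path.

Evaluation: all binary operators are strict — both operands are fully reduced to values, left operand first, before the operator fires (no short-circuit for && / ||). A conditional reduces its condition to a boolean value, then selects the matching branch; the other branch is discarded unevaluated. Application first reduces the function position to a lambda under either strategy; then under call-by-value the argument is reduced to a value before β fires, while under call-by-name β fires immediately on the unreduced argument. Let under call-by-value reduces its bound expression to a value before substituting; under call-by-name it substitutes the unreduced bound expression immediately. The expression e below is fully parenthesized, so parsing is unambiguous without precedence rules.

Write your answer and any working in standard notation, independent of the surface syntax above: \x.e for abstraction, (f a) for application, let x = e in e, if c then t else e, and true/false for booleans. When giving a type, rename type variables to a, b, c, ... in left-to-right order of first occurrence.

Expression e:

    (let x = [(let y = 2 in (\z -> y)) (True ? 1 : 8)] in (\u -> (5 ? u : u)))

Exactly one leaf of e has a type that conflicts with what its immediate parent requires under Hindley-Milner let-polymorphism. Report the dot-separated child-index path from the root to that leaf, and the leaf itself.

Answer: 1.0.0 : 5

Working:
let y : Int
y : Int
\z._ : a -> Int
  unify Bool ~ Bool
  unify Int ~ Int
  unify a -> Int ~ Int -> b
  unify a ~ Int
  unify Int ~ b
_ _ : Int
let x : Int
  unify Int ~ Bool
  FAIL: mismatch Int ~ Bool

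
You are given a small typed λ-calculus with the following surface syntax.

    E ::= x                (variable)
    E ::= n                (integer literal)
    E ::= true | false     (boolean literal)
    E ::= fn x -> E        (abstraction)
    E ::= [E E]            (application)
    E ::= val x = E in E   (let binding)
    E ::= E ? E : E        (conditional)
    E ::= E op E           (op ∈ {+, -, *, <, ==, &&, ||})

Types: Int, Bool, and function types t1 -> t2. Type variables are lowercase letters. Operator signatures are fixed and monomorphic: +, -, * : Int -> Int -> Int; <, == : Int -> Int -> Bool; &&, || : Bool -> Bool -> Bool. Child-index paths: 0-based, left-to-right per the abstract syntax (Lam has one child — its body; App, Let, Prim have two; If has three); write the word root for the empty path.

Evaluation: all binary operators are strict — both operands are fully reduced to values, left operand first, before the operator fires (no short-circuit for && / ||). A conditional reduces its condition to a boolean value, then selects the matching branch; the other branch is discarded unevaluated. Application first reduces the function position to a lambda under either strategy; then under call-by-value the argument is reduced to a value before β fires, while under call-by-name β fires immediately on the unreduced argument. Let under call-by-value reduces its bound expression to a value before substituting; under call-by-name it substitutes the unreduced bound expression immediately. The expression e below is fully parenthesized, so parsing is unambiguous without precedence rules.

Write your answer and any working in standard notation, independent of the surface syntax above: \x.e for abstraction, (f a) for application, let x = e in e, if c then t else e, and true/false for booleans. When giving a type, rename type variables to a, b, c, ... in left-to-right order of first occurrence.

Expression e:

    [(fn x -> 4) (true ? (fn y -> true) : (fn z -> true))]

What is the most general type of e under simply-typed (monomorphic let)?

Answer: Int

Trace:
\x._ : a -> Int
  unify Bool ~ Bool
\y._ : b -> Bool
\z._ : c -> Bool
  unify b -> Bool ~ c -> Bool
  unify b ~ c
  unify Bool ~ Bool
  unify a -> Int ~ (c -> Bool) -> d
  unify a ~ c -> Bool
  unify Int ~ d
_ _ : Int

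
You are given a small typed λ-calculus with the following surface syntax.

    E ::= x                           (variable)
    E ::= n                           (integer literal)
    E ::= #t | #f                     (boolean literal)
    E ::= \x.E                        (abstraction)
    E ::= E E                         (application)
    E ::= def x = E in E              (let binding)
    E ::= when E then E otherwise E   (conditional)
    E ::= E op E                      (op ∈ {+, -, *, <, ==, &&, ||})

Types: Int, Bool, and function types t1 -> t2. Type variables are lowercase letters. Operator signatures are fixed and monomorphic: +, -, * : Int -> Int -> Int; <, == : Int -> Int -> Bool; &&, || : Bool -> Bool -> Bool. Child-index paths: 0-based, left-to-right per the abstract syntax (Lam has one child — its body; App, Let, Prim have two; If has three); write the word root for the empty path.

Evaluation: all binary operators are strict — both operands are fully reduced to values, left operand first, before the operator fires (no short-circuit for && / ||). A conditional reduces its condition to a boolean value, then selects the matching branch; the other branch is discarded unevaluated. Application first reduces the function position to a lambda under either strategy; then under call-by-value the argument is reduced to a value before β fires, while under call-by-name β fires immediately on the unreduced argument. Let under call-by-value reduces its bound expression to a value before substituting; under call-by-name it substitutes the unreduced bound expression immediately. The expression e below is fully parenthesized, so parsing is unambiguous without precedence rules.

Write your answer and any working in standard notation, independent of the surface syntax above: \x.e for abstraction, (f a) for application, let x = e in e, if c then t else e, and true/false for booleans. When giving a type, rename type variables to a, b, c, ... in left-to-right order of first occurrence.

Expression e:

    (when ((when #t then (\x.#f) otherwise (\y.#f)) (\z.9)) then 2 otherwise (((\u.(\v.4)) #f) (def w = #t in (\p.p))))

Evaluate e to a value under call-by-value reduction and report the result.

Derivation:
step 0: (if ((if true then (\x.false) else (\y.false)) (\z.9)) then 2 else (((\u.(\v.4)) false) (let w = true in (\p.p))))
step 1: [if@0.0] (if ((\x.false) (\z.9)) then 2 else (((\u.(\v.4)) false) (let w = true in (\p.p))))
step 2: [beta@0] (if false then 2 else (((\u.(\v.4)) false) (let w = true in (\p.p))))
step 3: [if@root] (((\u.(\v.4)) false) (let w = true in (\p.p)))
step 4: [beta@0] ((\v.4) (let w = true in (\p.p)))
step 5: [let@1] ((\v.4) (\p.p))
step 6: [beta@root] 4

Answer: 4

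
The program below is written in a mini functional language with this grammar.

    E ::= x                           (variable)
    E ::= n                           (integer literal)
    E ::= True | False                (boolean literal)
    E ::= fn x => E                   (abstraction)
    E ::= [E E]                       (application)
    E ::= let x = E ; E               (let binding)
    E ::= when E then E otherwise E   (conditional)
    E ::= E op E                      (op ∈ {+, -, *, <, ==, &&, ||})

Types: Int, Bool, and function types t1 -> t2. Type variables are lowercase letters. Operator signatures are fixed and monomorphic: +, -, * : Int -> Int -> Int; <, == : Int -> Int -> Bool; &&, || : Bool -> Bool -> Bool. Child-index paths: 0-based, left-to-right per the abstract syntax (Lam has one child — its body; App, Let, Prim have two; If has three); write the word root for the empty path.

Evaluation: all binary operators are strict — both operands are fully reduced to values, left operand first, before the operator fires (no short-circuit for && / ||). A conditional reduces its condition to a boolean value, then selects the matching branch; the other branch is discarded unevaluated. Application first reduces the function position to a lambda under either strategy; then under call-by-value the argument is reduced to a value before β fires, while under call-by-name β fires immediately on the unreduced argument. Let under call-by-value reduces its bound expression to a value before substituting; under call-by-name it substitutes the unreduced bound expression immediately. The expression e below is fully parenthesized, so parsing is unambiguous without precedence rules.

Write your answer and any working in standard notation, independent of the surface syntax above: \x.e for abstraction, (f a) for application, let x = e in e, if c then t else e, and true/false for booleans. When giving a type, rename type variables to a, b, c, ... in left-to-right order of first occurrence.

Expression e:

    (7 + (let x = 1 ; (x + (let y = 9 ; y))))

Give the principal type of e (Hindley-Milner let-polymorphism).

Answer: Int

Trace:
  unify Int ~ Int
let x : Int
x : Int
  unify Int ~ Int
let y : Int
y : Int
  unify Int ~ Int
  unify Int ~ Int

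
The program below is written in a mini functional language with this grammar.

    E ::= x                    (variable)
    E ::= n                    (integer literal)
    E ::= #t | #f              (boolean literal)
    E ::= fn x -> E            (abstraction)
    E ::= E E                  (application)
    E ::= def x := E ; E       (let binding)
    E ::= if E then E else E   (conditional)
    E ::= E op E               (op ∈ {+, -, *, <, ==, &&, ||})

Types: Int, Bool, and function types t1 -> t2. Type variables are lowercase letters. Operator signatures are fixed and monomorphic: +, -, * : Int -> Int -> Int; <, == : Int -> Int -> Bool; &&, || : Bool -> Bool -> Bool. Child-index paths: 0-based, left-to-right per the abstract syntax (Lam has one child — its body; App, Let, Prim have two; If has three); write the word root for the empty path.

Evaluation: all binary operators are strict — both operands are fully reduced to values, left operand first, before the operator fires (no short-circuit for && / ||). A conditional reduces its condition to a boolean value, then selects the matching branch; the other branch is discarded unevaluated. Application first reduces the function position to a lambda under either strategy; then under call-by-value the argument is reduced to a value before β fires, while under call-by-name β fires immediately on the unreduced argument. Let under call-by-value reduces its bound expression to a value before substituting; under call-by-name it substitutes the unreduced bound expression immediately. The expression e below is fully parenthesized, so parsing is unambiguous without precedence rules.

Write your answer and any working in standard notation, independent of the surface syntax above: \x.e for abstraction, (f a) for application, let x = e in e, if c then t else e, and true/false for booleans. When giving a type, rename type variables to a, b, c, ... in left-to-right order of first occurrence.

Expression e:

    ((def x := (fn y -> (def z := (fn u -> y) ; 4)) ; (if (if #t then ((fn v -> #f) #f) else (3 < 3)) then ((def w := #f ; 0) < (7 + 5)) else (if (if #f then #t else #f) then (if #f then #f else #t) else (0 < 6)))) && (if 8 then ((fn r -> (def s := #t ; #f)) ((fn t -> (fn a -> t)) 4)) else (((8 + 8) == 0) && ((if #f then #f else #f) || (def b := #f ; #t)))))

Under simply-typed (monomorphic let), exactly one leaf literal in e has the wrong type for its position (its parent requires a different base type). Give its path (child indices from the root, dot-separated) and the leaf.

Answer: 1.0 : 8

Working:
y : a
\u._ : b -> a
let z : b -> a
\y._ : a -> Int
let x : a -> Int
  unify Bool ~ Bool
\v._ : c -> Bool
  unify c -> Bool ~ Bool -> d
  unify c ~ Bool
  unify Bool ~ d
_ _ : Bool
  unify Int ~ Int
  unify Int ~ Int
  unify Bool ~ Bool
  unify Bool ~ Bool
let w : Bool
  unify Int ~ Int
  unify Int ~ Int
  unify Int ~ Int
  unify Int ~ Int
  unify Bool ~ Bool
  unify Bool ~ Bool
  unify Bool ~ Bool
  unify Bool ~ Bool
  unify Bool ~ Bool
  unify Int ~ Int
  unify Int ~ Int
  unify Bool ~ Bool
  unify Bool ~ Bool
  unify Bool ~ Bool
  unify Int ~ Bool
  FAIL: mismatch Int ~ Bool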